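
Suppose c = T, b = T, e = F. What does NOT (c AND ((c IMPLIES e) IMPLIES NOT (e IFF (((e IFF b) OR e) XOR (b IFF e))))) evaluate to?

c IMPLIES e = T IMPLIES F = F
e IFF b = F IFF T = F
(e IFF b) OR e = F OR F = F
b IFF e = T IFF F = F
((e IFF b) OR e) XOR (b IFF e) = F XOR F = F
e IFF (((e IFF b) OR e) XOR (b IFF e)) = F IFF F = T
NOT (e IFF (((e IFF b) OR e) XOR (b IFF e))) = NOT T = F
(c IMPLIES e) IMPLIES NOT (e IFF (((e IFF b) OR e) XOR (b IFF e))) = F IMPLIES F = T
c AND ((c IMPLIES e) IMPLIES NOT (e IFF (((e IFF b) OR e) XOR (b IFF e)))) = T AND T = T
NOT (c AND ((c IMPLIES e) IMPLIES NOT (e IFF (((e IFF b) OR e) XOR (b IFF e))))) = NOT T = F

F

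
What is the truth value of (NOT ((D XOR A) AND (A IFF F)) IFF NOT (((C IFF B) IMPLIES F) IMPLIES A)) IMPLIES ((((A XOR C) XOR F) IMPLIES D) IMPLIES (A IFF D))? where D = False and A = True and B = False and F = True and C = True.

Substituting D=False, A=True, B=False, F=True, C=True:
D XOR A = False XOR True = True
A IFF F = True IFF True = True
(D XOR A) AND (A IFF F) = True AND True = True
NOT ((D XOR A) AND (A IFF F)) = NOT True = False
C IFF B = True IFF False = False
(C IFF B) IMPLIES F = False IMPLIES True = True
((C IFF B) IMPLIES F) IMPLIES A = True IMPLIES True = True
NOT (((C IFF B) IMPLIES F) IMPLIES A) = NOT True = False
NOT ((D XOR A) AND (A IFF F)) IFF NOT (((C IFF B) IMPLIES F) IMPLIES A) = False IFF False = True
A XOR C = True XOR True = False
(A XOR C) XOR F = False XOR True = True
((A XOR C) XOR F) IMPLIES D = True IMPLIES False = False
A IFF D = True IFF False = False
(((A XOR C) XOR F) IMPLIES D) IMPLIES (A IFF D) = False IMPLIES False = True
(NOT ((D XOR A) AND (A IFF F)) IFF NOT (((C IFF B) IMPLIES F) IMPLIES A)) IMPLIES ((((A XOR C) XOR F) IMPLIES D) IMPLIES (A IFF D)) = True IMPLIES True = True

True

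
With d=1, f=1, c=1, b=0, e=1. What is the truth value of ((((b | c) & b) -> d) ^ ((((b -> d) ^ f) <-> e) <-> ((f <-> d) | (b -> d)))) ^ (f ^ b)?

0

b | c = 0 | 1 = 1
(b | c) & b = 1 & 0 = 0
((b | c) & b) -> d = 0 -> 1 = 1
b -> d = 0 -> 1 = 1
(b -> d) ^ f = 1 ^ 1 = 0
((b -> d) ^ f) <-> e = 0 <-> 1 = 0
f <-> d = 1 <-> 1 = 1
b -> d = 0 -> 1 = 1
(f <-> d) | (b -> d) = 1 | 1 = 1
(((b -> d) ^ f) <-> e) <-> ((f <-> d) | (b -> d)) = 0 <-> 1 = 0
(((b | c) & b) -> d) ^ ((((b -> d) ^ f) <-> e) <-> ((f <-> d) | (b -> d))) = 1 ^ 0 = 1
f ^ b = 1 ^ 0 = 1
((((b | c) & b) -> d) ^ ((((b -> d) ^ f) <-> e) <-> ((f <-> d) | (b -> d)))) ^ (f ^ b) = 1 ^ 1 = 0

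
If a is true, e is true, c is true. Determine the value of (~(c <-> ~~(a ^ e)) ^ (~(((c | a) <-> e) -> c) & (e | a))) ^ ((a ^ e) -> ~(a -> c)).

0

a ^ e = 1 ^ 1 = 0
~(a ^ e) = ~0 = 1
~~(a ^ e) = ~1 = 0
c <-> ~~(a ^ e) = 1 <-> 0 = 0
~(c <-> ~~(a ^ e)) = ~0 = 1
c | a = 1 | 1 = 1
(c | a) <-> e = 1 <-> 1 = 1
((c | a) <-> e) -> c = 1 -> 1 = 1
~(((c | a) <-> e) -> c) = ~1 = 0
e | a = 1 | 1 = 1
~(((c | a) <-> e) -> c) & (e | a) = 0 & 1 = 0
~(c <-> ~~(a ^ e)) ^ (~(((c | a) <-> e) -> c) & (e | a)) = 1 ^ 0 = 1
a ^ e = 1 ^ 1 = 0
a -> c = 1 -> 1 = 1
~(a -> c) = ~1 = 0
(a ^ e) -> ~(a -> c) = 0 -> 0 = 1
(~(c <-> ~~(a ^ e)) ^ (~(((c | a) <-> e) -> c) & (e | a))) ^ ((a ^ e) -> ~(a -> c)) = 1 ^ 1 = 0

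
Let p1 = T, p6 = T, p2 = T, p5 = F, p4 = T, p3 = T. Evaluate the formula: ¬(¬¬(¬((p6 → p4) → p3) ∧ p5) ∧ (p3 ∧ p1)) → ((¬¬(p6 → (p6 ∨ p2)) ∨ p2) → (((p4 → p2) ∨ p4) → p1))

Substituting p1=T, p6=T, p2=T, p5=F, p4=T, p3=T:
p6 → p4 = T → T = T
(p6 → p4) → p3 = T → T = T
¬((p6 → p4) → p3) = ¬T = F
¬((p6 → p4) → p3) ∧ p5 = F ∧ F = F
¬(¬((p6 → p4) → p3) ∧ p5) = ¬F = T
¬¬(¬((p6 → p4) → p3) ∧ p5) = ¬T = F
p3 ∧ p1 = T ∧ T = T
¬¬(¬((p6 → p4) → p3) ∧ p5) ∧ (p3 ∧ p1) = F ∧ T = F
¬(¬¬(¬((p6 → p4) → p3) ∧ p5) ∧ (p3 ∧ p1)) = ¬F = T
p6 ∨ p2 = T ∨ T = T
p6 → (p6 ∨ p2) = T → T = T
¬(p6 → (p6 ∨ p2)) = ¬T = F
¬¬(p6 → (p6 ∨ p2)) = ¬F = T
¬¬(p6 → (p6 ∨ p2)) ∨ p2 = T ∨ T = T
p4 → p2 = T → T = T
(p4 → p2) ∨ p4 = T ∨ T = T
((p4 → p2) ∨ p4) → p1 = T → T = T
(¬¬(p6 → (p6 ∨ p2)) ∨ p2) → (((p4 → p2) ∨ p4) → p1) = T → T = T
¬(¬¬(¬((p6 → p4) → p3) ∧ p5) ∧ (p3 ∧ p1)) → ((¬¬(p6 → (p6 ∨ p2)) ∨ p2) → (((p4 → p2) ∨ p4) → p1)) = T → T = T

T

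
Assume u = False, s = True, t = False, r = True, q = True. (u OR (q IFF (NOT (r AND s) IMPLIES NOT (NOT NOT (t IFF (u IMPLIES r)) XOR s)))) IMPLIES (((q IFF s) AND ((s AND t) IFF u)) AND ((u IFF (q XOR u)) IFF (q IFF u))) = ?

True

r AND s = True AND True = True
NOT (r AND s) = NOT True = False
u IMPLIES r = False IMPLIES True = True
t IFF (u IMPLIES r) = False IFF True = False
NOT (t IFF (u IMPLIES r)) = NOT False = True
NOT NOT (t IFF (u IMPLIES r)) = NOT True = False
NOT NOT (t IFF (u IMPLIES r)) XOR s = False XOR True = True
NOT (NOT NOT (t IFF (u IMPLIES r)) XOR s) = NOT True = False
NOT (r AND s) IMPLIES NOT (NOT NOT (t IFF (u IMPLIES r)) XOR s) = False IMPLIES False = True
q IFF (NOT (r AND s) IMPLIES NOT (NOT NOT (t IFF (u IMPLIES r)) XOR s)) = True IFF True = True
u OR (q IFF (NOT (r AND s) IMPLIES NOT (NOT NOT (t IFF (u IMPLIES r)) XOR s))) = False OR True = True
q IFF s = True IFF True = True
s AND t = True AND False = False
(s AND t) IFF u = False IFF False = True
(q IFF s) AND ((s AND t) IFF u) = True AND True = True
q XOR u = True XOR False = True
u IFF (q XOR u) = False IFF True = False
q IFF u = True IFF False = False
(u IFF (q XOR u)) IFF (q IFF u) = False IFF False = True
((q IFF s) AND ((s AND t) IFF u)) AND ((u IFF (q XOR u)) IFF (q IFF u)) = True AND True = True
(u OR (q IFF (NOT (r AND s) IMPLIES NOT (NOT NOT (t IFF (u IMPLIES r)) XOR s)))) IMPLIES (((q IFF s) AND ((s AND t) IFF u)) AND ((u IFF (q XOR u)) IFF (q IFF u))) = True IMPLIES True = True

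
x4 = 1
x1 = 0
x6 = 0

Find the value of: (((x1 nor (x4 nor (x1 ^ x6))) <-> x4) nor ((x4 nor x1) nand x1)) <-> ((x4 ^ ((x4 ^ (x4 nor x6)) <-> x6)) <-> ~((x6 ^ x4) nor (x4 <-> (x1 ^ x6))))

x1 ^ x6 = 0 ^ 0 = 0
x4 nor (x1 ^ x6) = 1 nor 0 = 0
x1 nor (x4 nor (x1 ^ x6)) = 0 nor 0 = 1
(x1 nor (x4 nor (x1 ^ x6))) <-> x4 = 1 <-> 1 = 1
x4 nor x1 = 1 nor 0 = 0
(x4 nor x1) nand x1 = 0 nand 0 = 1
((x1 nor (x4 nor (x1 ^ x6))) <-> x4) nor ((x4 nor x1) nand x1) = 1 nor 1 = 0
x4 nor x6 = 1 nor 0 = 0
x4 ^ (x4 nor x6) = 1 ^ 0 = 1
(x4 ^ (x4 nor x6)) <-> x6 = 1 <-> 0 = 0
x4 ^ ((x4 ^ (x4 nor x6)) <-> x6) = 1 ^ 0 = 1
x6 ^ x4 = 0 ^ 1 = 1
x1 ^ x6 = 0 ^ 0 = 0
x4 <-> (x1 ^ x6) = 1 <-> 0 = 0
(x6 ^ x4) nor (x4 <-> (x1 ^ x6)) = 1 nor 0 = 0
~((x6 ^ x4) nor (x4 <-> (x1 ^ x6))) = ~0 = 1
(x4 ^ ((x4 ^ (x4 nor x6)) <-> x6)) <-> ~((x6 ^ x4) nor (x4 <-> (x1 ^ x6))) = 1 <-> 1 = 1
(((x1 nor (x4 nor (x1 ^ x6))) <-> x4) nor ((x4 nor x1) nand x1)) <-> ((x4 ^ ((x4 ^ (x4 nor x6)) <-> x6)) <-> ~((x6 ^ x4) nor (x4 <-> (x1 ^ x6)))) = 0 <-> 1 = 0

0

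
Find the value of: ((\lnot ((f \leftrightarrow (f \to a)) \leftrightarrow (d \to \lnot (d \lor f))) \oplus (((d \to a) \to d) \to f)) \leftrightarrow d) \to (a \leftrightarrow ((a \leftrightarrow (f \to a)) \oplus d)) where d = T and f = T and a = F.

T

f \to a = T \to F = F
f \leftrightarrow (f \to a) = T \leftrightarrow F = F
d \lor f = T \lor T = T
\lnot (d \lor f) = \lnot T = F
d \to \lnot (d \lor f) = T \to F = F
(f \leftrightarrow (f \to a)) \leftrightarrow (d \to \lnot (d \lor f)) = F \leftrightarrow F = T
\lnot ((f \leftrightarrow (f \to a)) \leftrightarrow (d \to \lnot (d \lor f))) = \lnot T = F
d \to a = T \to F = F
(d \to a) \to d = F \to T = T
((d \to a) \to d) \to f = T \to T = T
\lnot ((f \leftrightarrow (f \to a)) \leftrightarrow (d \to \lnot (d \lor f))) \oplus (((d \to a) \to d) \to f) = F \oplus T = T
(\lnot ((f \leftrightarrow (f \to a)) \leftrightarrow (d \to \lnot (d \lor f))) \oplus (((d \to a) \to d) \to f)) \leftrightarrow d = T \leftrightarrow T = T
f \to a = T \to F = F
a \leftrightarrow (f \to a) = F \leftrightarrow F = T
(a \leftrightarrow (f \to a)) \oplus d = T \oplus T = F
a \leftrightarrow ((a \leftrightarrow (f \to a)) \oplus d) = F \leftrightarrow F = T
((\lnot ((f \leftrightarrow (f \to a)) \leftrightarrow (d \to \lnot (d \lor f))) \oplus (((d \to a) \to d) \to f)) \leftrightarrow d) \to (a \leftrightarrow ((a \leftrightarrow (f \to a)) \oplus d)) = T \to T = T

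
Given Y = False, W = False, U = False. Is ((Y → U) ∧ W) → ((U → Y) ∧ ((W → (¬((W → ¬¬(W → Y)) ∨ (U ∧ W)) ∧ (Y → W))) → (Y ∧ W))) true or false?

Y → U = False → False = True
(Y → U) ∧ W = True ∧ False = False
U → Y = False → False = True
W → Y = False → False = True
¬(W → Y) = ¬True = False
¬¬(W → Y) = ¬False = True
W → ¬¬(W → Y) = False → True = True
U ∧ W = False ∧ False = False
(W → ¬¬(W → Y)) ∨ (U ∧ W) = True ∨ False = True
¬((W → ¬¬(W → Y)) ∨ (U ∧ W)) = ¬True = False
Y → W = False → False = True
¬((W → ¬¬(W → Y)) ∨ (U ∧ W)) ∧ (Y → W) = False ∧ True = False
W → (¬((W → ¬¬(W → Y)) ∨ (U ∧ W)) ∧ (Y → W)) = False → False = True
Y ∧ W = False ∧ False = False
(W → (¬((W → ¬¬(W → Y)) ∨ (U ∧ W)) ∧ (Y → W))) → (Y ∧ W) = True → False = False
(U → Y) ∧ ((W → (¬((W → ¬¬(W → Y)) ∨ (U ∧ W)) ∧ (Y → W))) → (Y ∧ W)) = True ∧ False = False
((Y → U) ∧ W) → ((U → Y) ∧ ((W → (¬((W → ¬¬(W → Y)) ∨ (U ∧ W)) ∧ (Y → W))) → (Y ∧ W))) = False → False = True

True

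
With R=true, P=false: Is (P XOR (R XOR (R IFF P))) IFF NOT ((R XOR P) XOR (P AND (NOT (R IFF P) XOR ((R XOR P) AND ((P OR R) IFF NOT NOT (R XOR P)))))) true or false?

Substituting R=true, P=false:
R IFF P = true IFF false = false
R XOR (R IFF P) = true XOR false = true
P XOR (R XOR (R IFF P)) = false XOR true = true
R XOR P = true XOR false = true
R IFF P = true IFF false = false
NOT (R IFF P) = NOT false = true
R XOR P = true XOR false = true
P OR R = false OR true = true
R XOR P = true XOR false = true
NOT (R XOR P) = NOT true = false
NOT NOT (R XOR P) = NOT false = true
(P OR R) IFF NOT NOT (R XOR P) = true IFF true = true
(R XOR P) AND ((P OR R) IFF NOT NOT (R XOR P)) = true AND true = true
NOT (R IFF P) XOR ((R XOR P) AND ((P OR R) IFF NOT NOT (R XOR P))) = true XOR true = false
P AND (NOT (R IFF P) XOR ((R XOR P) AND ((P OR R) IFF NOT NOT (R XOR P)))) = false AND false = false
(R XOR P) XOR (P AND (NOT (R IFF P) XOR ((R XOR P) AND ((P OR R) IFF NOT NOT (R XOR P))))) = true XOR false = true
NOT ((R XOR P) XOR (P AND (NOT (R IFF P) XOR ((R XOR P) AND ((P OR R) IFF NOT NOT (R XOR P)))))) = NOT true = false
(P XOR (R XOR (R IFF P))) IFF NOT ((R XOR P) XOR (P AND (NOT (R IFF P) XOR ((R XOR P) AND ((P OR R) IFF NOT NOT (R XOR P)))))) = true IFF false = false

false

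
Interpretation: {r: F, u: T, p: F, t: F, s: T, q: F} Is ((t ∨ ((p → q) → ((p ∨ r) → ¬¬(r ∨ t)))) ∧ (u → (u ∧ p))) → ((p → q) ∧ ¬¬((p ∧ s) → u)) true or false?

Substituting r=F, u=T, p=F, t=F, s=T, q=F:
p → q = F → F = T
p ∨ r = F ∨ F = F
r ∨ t = F ∨ F = F
¬(r ∨ t) = ¬F = T
¬¬(r ∨ t) = ¬T = F
(p ∨ r) → ¬¬(r ∨ t) = F → F = T
(p → q) → ((p ∨ r) → ¬¬(r ∨ t)) = T → T = T
t ∨ ((p → q) → ((p ∨ r) → ¬¬(r ∨ t))) = F ∨ T = T
u ∧ p = T ∧ F = F
u → (u ∧ p) = T → F = F
(t ∨ ((p → q) → ((p ∨ r) → ¬¬(r ∨ t)))) ∧ (u → (u ∧ p)) = T ∧ F = F
p → q = F → F = T
p ∧ s = F ∧ T = F
(p ∧ s) → u = F → T = T
¬((p ∧ s) → u) = ¬T = F
¬¬((p ∧ s) → u) = ¬F = T
(p → q) ∧ ¬¬((p ∧ s) → u) = T ∧ T = T
((t ∨ ((p → q) → ((p ∨ r) → ¬¬(r ∨ t)))) ∧ (u → (u ∧ p))) → ((p → q) ∧ ¬¬((p ∧ s) → u)) = F → T = T

T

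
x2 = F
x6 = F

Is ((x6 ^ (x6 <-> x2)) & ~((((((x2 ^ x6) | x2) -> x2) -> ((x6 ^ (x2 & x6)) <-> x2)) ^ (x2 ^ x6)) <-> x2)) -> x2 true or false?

x6 <-> x2 = F <-> F = T
x6 ^ (x6 <-> x2) = F ^ T = T
x2 ^ x6 = F ^ F = F
(x2 ^ x6) | x2 = F | F = F
((x2 ^ x6) | x2) -> x2 = F -> F = T
x2 & x6 = F & F = F
x6 ^ (x2 & x6) = F ^ F = F
(x6 ^ (x2 & x6)) <-> x2 = F <-> F = T
(((x2 ^ x6) | x2) -> x2) -> ((x6 ^ (x2 & x6)) <-> x2) = T -> T = T
x2 ^ x6 = F ^ F = F
((((x2 ^ x6) | x2) -> x2) -> ((x6 ^ (x2 & x6)) <-> x2)) ^ (x2 ^ x6) = T ^ F = T
(((((x2 ^ x6) | x2) -> x2) -> ((x6 ^ (x2 & x6)) <-> x2)) ^ (x2 ^ x6)) <-> x2 = T <-> F = F
~((((((x2 ^ x6) | x2) -> x2) -> ((x6 ^ (x2 & x6)) <-> x2)) ^ (x2 ^ x6)) <-> x2) = ~F = T
(x6 ^ (x6 <-> x2)) & ~((((((x2 ^ x6) | x2) -> x2) -> ((x6 ^ (x2 & x6)) <-> x2)) ^ (x2 ^ x6)) <-> x2) = T & T = T
((x6 ^ (x6 <-> x2)) & ~((((((x2 ^ x6) | x2) -> x2) -> ((x6 ^ (x2 & x6)) <-> x2)) ^ (x2 ^ x6)) <-> x2)) -> x2 = T -> F = F

F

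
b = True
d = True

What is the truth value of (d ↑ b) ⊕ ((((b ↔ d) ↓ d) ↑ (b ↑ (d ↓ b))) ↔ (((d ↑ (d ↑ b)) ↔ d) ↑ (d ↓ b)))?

d ↑ b = True ↑ True = False
b ↔ d = True ↔ True = True
(b ↔ d) ↓ d = True ↓ True = False
d ↓ b = True ↓ True = False
b ↑ (d ↓ b) = True ↑ False = True
((b ↔ d) ↓ d) ↑ (b ↑ (d ↓ b)) = False ↑ True = True
d ↑ b = True ↑ True = False
d ↑ (d ↑ b) = True ↑ False = True
(d ↑ (d ↑ b)) ↔ d = True ↔ True = True
d ↓ b = True ↓ True = False
((d ↑ (d ↑ b)) ↔ d) ↑ (d ↓ b) = True ↑ False = True
(((b ↔ d) ↓ d) ↑ (b ↑ (d ↓ b))) ↔ (((d ↑ (d ↑ b)) ↔ d) ↑ (d ↓ b)) = True ↔ True = True
(d ↑ b) ⊕ ((((b ↔ d) ↓ d) ↑ (b ↑ (d ↓ b))) ↔ (((d ↑ (d ↑ b)) ↔ d) ↑ (d ↓ b))) = False ⊕ True = True

True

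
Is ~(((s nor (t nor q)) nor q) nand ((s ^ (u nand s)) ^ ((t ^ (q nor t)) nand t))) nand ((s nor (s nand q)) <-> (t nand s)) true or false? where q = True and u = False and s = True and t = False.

True

t nor q = False nor True = False
s nor (t nor q) = True nor False = False
(s nor (t nor q)) nor q = False nor True = False
u nand s = False nand True = True
s ^ (u nand s) = True ^ True = False
q nor t = True nor False = False
t ^ (q nor t) = False ^ False = False
(t ^ (q nor t)) nand t = False nand False = True
(s ^ (u nand s)) ^ ((t ^ (q nor t)) nand t) = False ^ True = True
((s nor (t nor q)) nor q) nand ((s ^ (u nand s)) ^ ((t ^ (q nor t)) nand t)) = False nand True = True
~(((s nor (t nor q)) nor q) nand ((s ^ (u nand s)) ^ ((t ^ (q nor t)) nand t))) = ~True = False
s nand q = True nand True = False
s nor (s nand q) = True nor False = False
t nand s = False nand True = True
(s nor (s nand q)) <-> (t nand s) = False <-> True = False
~(((s nor (t nor q)) nor q) nand ((s ^ (u nand s)) ^ ((t ^ (q nor t)) nand t))) nand ((s nor (s nand q)) <-> (t nand s)) = False nand False = True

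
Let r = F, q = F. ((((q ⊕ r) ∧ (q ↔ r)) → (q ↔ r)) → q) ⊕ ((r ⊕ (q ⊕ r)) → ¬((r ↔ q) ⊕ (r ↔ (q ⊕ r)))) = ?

Substituting r=F, q=F:
q ⊕ r = F ⊕ F = F
q ↔ r = F ↔ F = T
(q ⊕ r) ∧ (q ↔ r) = F ∧ T = F
q ↔ r = F ↔ F = T
((q ⊕ r) ∧ (q ↔ r)) → (q ↔ r) = F → T = T
(((q ⊕ r) ∧ (q ↔ r)) → (q ↔ r)) → q = T → F = F
q ⊕ r = F ⊕ F = F
r ⊕ (q ⊕ r) = F ⊕ F = F
r ↔ q = F ↔ F = T
q ⊕ r = F ⊕ F = F
r ↔ (q ⊕ r) = F ↔ F = T
(r ↔ q) ⊕ (r ↔ (q ⊕ r)) = T ⊕ T = F
¬((r ↔ q) ⊕ (r ↔ (q ⊕ r))) = ¬F = T
(r ⊕ (q ⊕ r)) → ¬((r ↔ q) ⊕ (r ↔ (q ⊕ r))) = F → T = T
((((q ⊕ r) ∧ (q ↔ r)) → (q ↔ r)) → q) ⊕ ((r ⊕ (q ⊕ r)) → ¬((r ↔ q) ⊕ (r ↔ (q ⊕ r)))) = F ⊕ T = T

T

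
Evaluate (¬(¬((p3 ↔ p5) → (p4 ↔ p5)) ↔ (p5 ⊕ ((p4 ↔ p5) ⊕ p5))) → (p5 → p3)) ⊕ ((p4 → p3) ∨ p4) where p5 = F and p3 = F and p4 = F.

F

p3 ↔ p5 = F ↔ F = T
p4 ↔ p5 = F ↔ F = T
(p3 ↔ p5) → (p4 ↔ p5) = T → T = T
¬((p3 ↔ p5) → (p4 ↔ p5)) = ¬T = F
p4 ↔ p5 = F ↔ F = T
(p4 ↔ p5) ⊕ p5 = T ⊕ F = T
p5 ⊕ ((p4 ↔ p5) ⊕ p5) = F ⊕ T = T
¬((p3 ↔ p5) → (p4 ↔ p5)) ↔ (p5 ⊕ ((p4 ↔ p5) ⊕ p5)) = F ↔ T = F
¬(¬((p3 ↔ p5) → (p4 ↔ p5)) ↔ (p5 ⊕ ((p4 ↔ p5) ⊕ p5))) = ¬F = T
p5 → p3 = F → F = T
¬(¬((p3 ↔ p5) → (p4 ↔ p5)) ↔ (p5 ⊕ ((p4 ↔ p5) ⊕ p5))) → (p5 → p3) = T → T = T
p4 → p3 = F → F = T
(p4 → p3) ∨ p4 = T ∨ F = T
(¬(¬((p3 ↔ p5) → (p4 ↔ p5)) ↔ (p5 ⊕ ((p4 ↔ p5) ⊕ p5))) → (p5 → p3)) ⊕ ((p4 → p3) ∨ p4) = T ⊕ T = F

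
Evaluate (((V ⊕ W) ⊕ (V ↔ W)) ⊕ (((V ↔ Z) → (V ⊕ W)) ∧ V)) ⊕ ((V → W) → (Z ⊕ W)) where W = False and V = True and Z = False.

True

V ⊕ W = True ⊕ False = True
V ↔ W = True ↔ False = False
(V ⊕ W) ⊕ (V ↔ W) = True ⊕ False = True
V ↔ Z = True ↔ False = False
V ⊕ W = True ⊕ False = True
(V ↔ Z) → (V ⊕ W) = False → True = True
((V ↔ Z) → (V ⊕ W)) ∧ V = True ∧ True = True
((V ⊕ W) ⊕ (V ↔ W)) ⊕ (((V ↔ Z) → (V ⊕ W)) ∧ V) = True ⊕ True = False
V → W = True → False = False
Z ⊕ W = False ⊕ False = False
(V → W) → (Z ⊕ W) = False → False = True
(((V ⊕ W) ⊕ (V ↔ W)) ⊕ (((V ↔ Z) → (V ⊕ W)) ∧ V)) ⊕ ((V → W) → (Z ⊕ W)) = False ⊕ True = True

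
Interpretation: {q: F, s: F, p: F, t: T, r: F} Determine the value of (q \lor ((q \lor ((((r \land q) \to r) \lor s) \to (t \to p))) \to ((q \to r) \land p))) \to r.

r \land q = F \land F = F
(r \land q) \to r = F \to F = T
((r \land q) \to r) \lor s = T \lor F = T
t \to p = T \to F = F
(((r \land q) \to r) \lor s) \to (t \to p) = T \to F = F
q \lor ((((r \land q) \to r) \lor s) \to (t \to p)) = F \lor F = F
q \to r = F \to F = T
(q \to r) \land p = T \land F = F
(q \lor ((((r \land q) \to r) \lor s) \to (t \to p))) \to ((q \to r) \land p) = F \to F = T
q \lor ((q \lor ((((r \land q) \to r) \lor s) \to (t \to p))) \to ((q \to r) \land p)) = F \lor T = T
(q \lor ((q \lor ((((r \land q) \to r) \lor s) \to (t \to p))) \to ((q \to r) \land p))) \to r = T \to F = F

F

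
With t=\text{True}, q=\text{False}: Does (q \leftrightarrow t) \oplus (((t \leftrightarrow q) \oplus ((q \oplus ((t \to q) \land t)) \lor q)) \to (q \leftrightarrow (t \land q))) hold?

q \leftrightarrow t = \text{False} \leftrightarrow \text{True} = \text{False}
t \leftrightarrow q = \text{True} \leftrightarrow \text{False} = \text{False}
t \to q = \text{True} \to \text{False} = \text{False}
(t \to q) \land t = \text{False} \land \text{True} = \text{False}
q \oplus ((t \to q) \land t) = \text{False} \oplus \text{False} = \text{False}
(q \oplus ((t \to q) \land t)) \lor q = \text{False} \lor \text{False} = \text{False}
(t \leftrightarrow q) \oplus ((q \oplus ((t \to q) \land t)) \lor q) = \text{False} \oplus \text{False} = \text{False}
t \land q = \text{True} \land \text{False} = \text{False}
q \leftrightarrow (t \land q) = \text{False} \leftrightarrow \text{False} = \text{True}
((t \leftrightarrow q) \oplus ((q \oplus ((t \to q) \land t)) \lor q)) \to (q \leftrightarrow (t \land q)) = \text{False} \to \text{True} = \text{True}
(q \leftrightarrow t) \oplus (((t \leftrightarrow q) \oplus ((q \oplus ((t \to q) \land t)) \lor q)) \to (q \leftrightarrow (t \land q))) = \text{False} \oplus \text{True} = \text{True}

\text{True}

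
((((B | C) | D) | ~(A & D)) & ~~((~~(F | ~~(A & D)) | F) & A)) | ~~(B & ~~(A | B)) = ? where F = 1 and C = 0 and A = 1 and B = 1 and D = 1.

B | C = 1 | 0 = 1
(B | C) | D = 1 | 1 = 1
A & D = 1 & 1 = 1
~(A & D) = ~1 = 0
((B | C) | D) | ~(A & D) = 1 | 0 = 1
A & D = 1 & 1 = 1
~(A & D) = ~1 = 0
~~(A & D) = ~0 = 1
F | ~~(A & D) = 1 | 1 = 1
~(F | ~~(A & D)) = ~1 = 0
~~(F | ~~(A & D)) = ~0 = 1
~~(F | ~~(A & D)) | F = 1 | 1 = 1
(~~(F | ~~(A & D)) | F) & A = 1 & 1 = 1
~((~~(F | ~~(A & D)) | F) & A) = ~1 = 0
~~((~~(F | ~~(A & D)) | F) & A) = ~0 = 1
(((B | C) | D) | ~(A & D)) & ~~((~~(F | ~~(A & D)) | F) & A) = 1 & 1 = 1
A | B = 1 | 1 = 1
~(A | B) = ~1 = 0
~~(A | B) = ~0 = 1
B & ~~(A | B) = 1 & 1 = 1
~(B & ~~(A | B)) = ~1 = 0
~~(B & ~~(A | B)) = ~0 = 1
((((B | C) | D) | ~(A & D)) & ~~((~~(F | ~~(A & D)) | F) & A)) | ~~(B & ~~(A | B)) = 1 | 1 = 1

1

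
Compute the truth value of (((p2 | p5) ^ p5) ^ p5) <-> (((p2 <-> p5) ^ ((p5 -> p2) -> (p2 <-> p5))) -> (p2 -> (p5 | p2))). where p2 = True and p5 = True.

Substituting p2=True, p5=True:
p2 | p5 = True | True = True
(p2 | p5) ^ p5 = True ^ True = False
((p2 | p5) ^ p5) ^ p5 = False ^ True = True
p2 <-> p5 = True <-> True = True
p5 -> p2 = True -> True = True
p2 <-> p5 = True <-> True = True
(p5 -> p2) -> (p2 <-> p5) = True -> True = True
(p2 <-> p5) ^ ((p5 -> p2) -> (p2 <-> p5)) = True ^ True = False
p5 | p2 = True | True = True
p2 -> (p5 | p2) = True -> True = True
((p2 <-> p5) ^ ((p5 -> p2) -> (p2 <-> p5))) -> (p2 -> (p5 | p2)) = False -> True = True
(((p2 | p5) ^ p5) ^ p5) <-> (((p2 <-> p5) ^ ((p5 -> p2) -> (p2 <-> p5))) -> (p2 -> (p5 | p2))) = True <-> True = True

True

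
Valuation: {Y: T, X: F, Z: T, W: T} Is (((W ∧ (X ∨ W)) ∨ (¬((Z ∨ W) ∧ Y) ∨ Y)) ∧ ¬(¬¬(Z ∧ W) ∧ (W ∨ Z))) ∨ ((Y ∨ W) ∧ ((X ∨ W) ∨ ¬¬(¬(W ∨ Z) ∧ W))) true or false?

T

Substituting Y=T, X=F, Z=T, W=T:
X ∨ W = F ∨ T = T
W ∧ (X ∨ W) = T ∧ T = T
Z ∨ W = T ∨ T = T
(Z ∨ W) ∧ Y = T ∧ T = T
¬((Z ∨ W) ∧ Y) = ¬T = F
¬((Z ∨ W) ∧ Y) ∨ Y = F ∨ T = T
(W ∧ (X ∨ W)) ∨ (¬((Z ∨ W) ∧ Y) ∨ Y) = T ∨ T = T
Z ∧ W = T ∧ T = T
¬(Z ∧ W) = ¬T = F
¬¬(Z ∧ W) = ¬F = T
W ∨ Z = T ∨ T = T
¬¬(Z ∧ W) ∧ (W ∨ Z) = T ∧ T = T
¬(¬¬(Z ∧ W) ∧ (W ∨ Z)) = ¬T = F
((W ∧ (X ∨ W)) ∨ (¬((Z ∨ W) ∧ Y) ∨ Y)) ∧ ¬(¬¬(Z ∧ W) ∧ (W ∨ Z)) = T ∧ F = F
Y ∨ W = T ∨ T = T
X ∨ W = F ∨ T = T
W ∨ Z = T ∨ T = T
¬(W ∨ Z) = ¬T = F
¬(W ∨ Z) ∧ W = F ∧ T = F
¬(¬(W ∨ Z) ∧ W) = ¬F = T
¬¬(¬(W ∨ Z) ∧ W) = ¬T = F
(X ∨ W) ∨ ¬¬(¬(W ∨ Z) ∧ W) = T ∨ F = T
(Y ∨ W) ∧ ((X ∨ W) ∨ ¬¬(¬(W ∨ Z) ∧ W)) = T ∧ T = T
(((W ∧ (X ∨ W)) ∨ (¬((Z ∨ W) ∧ Y) ∨ Y)) ∧ ¬(¬¬(Z ∧ W) ∧ (W ∨ Z))) ∨ ((Y ∨ W) ∧ ((X ∨ W) ∨ ¬¬(¬(W ∨ Z) ∧ W))) = F ∨ T = T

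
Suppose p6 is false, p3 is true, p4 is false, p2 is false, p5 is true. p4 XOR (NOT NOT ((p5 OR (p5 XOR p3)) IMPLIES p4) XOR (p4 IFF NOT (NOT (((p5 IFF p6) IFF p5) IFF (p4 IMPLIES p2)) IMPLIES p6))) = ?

False

p5 XOR p3 = True XOR True = False
p5 OR (p5 XOR p3) = True OR False = True
(p5 OR (p5 XOR p3)) IMPLIES p4 = True IMPLIES False = False
NOT ((p5 OR (p5 XOR p3)) IMPLIES p4) = NOT False = True
NOT NOT ((p5 OR (p5 XOR p3)) IMPLIES p4) = NOT True = False
p5 IFF p6 = True IFF False = False
(p5 IFF p6) IFF p5 = False IFF True = False
p4 IMPLIES p2 = False IMPLIES False = True
((p5 IFF p6) IFF p5) IFF (p4 IMPLIES p2) = False IFF True = False
NOT (((p5 IFF p6) IFF p5) IFF (p4 IMPLIES p2)) = NOT False = True
NOT (((p5 IFF p6) IFF p5) IFF (p4 IMPLIES p2)) IMPLIES p6 = True IMPLIES False = False
NOT (NOT (((p5 IFF p6) IFF p5) IFF (p4 IMPLIES p2)) IMPLIES p6) = NOT False = True
p4 IFF NOT (NOT (((p5 IFF p6) IFF p5) IFF (p4 IMPLIES p2)) IMPLIES p6) = False IFF True = False
NOT NOT ((p5 OR (p5 XOR p3)) IMPLIES p4) XOR (p4 IFF NOT (NOT (((p5 IFF p6) IFF p5) IFF (p4 IMPLIES p2)) IMPLIES p6)) = False XOR False = False
p4 XOR (NOT NOT ((p5 OR (p5 XOR p3)) IMPLIES p4) XOR (p4 IFF NOT (NOT (((p5 IFF p6) IFF p5) IFF (p4 IMPLIES p2)) IMPLIES p6))) = False XOR False = False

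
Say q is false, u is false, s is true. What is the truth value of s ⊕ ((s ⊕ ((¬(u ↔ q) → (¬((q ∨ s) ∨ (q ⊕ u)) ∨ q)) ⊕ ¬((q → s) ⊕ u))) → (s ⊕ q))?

u ↔ q = False ↔ False = True
¬(u ↔ q) = ¬True = False
q ∨ s = False ∨ True = True
q ⊕ u = False ⊕ False = False
(q ∨ s) ∨ (q ⊕ u) = True ∨ False = True
¬((q ∨ s) ∨ (q ⊕ u)) = ¬True = False
¬((q ∨ s) ∨ (q ⊕ u)) ∨ q = False ∨ False = False
¬(u ↔ q) → (¬((q ∨ s) ∨ (q ⊕ u)) ∨ q) = False → False = True
q → s = False → True = True
(q → s) ⊕ u = True ⊕ False = True
¬((q → s) ⊕ u) = ¬True = False
(¬(u ↔ q) → (¬((q ∨ s) ∨ (q ⊕ u)) ∨ q)) ⊕ ¬((q → s) ⊕ u) = True ⊕ False = True
s ⊕ ((¬(u ↔ q) → (¬((q ∨ s) ∨ (q ⊕ u)) ∨ q)) ⊕ ¬((q → s) ⊕ u)) = True ⊕ True = False
s ⊕ q = True ⊕ False = True
(s ⊕ ((¬(u ↔ q) → (¬((q ∨ s) ∨ (q ⊕ u)) ∨ q)) ⊕ ¬((q → s) ⊕ u))) → (s ⊕ q) = False → True = True
s ⊕ ((s ⊕ ((¬(u ↔ q) → (¬((q ∨ s) ∨ (q ⊕ u)) ∨ q)) ⊕ ¬((q → s) ⊕ u))) → (s ⊕ q)) = True ⊕ True = False

False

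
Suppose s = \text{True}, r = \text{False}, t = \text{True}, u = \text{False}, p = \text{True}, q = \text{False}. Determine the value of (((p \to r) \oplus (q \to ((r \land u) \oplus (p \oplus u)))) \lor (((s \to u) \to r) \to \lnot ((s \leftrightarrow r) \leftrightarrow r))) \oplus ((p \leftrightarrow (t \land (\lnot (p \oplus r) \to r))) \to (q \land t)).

Substituting s=\text{True}, r=\text{False}, t=\text{True}, u=\text{False}, p=\text{True}, q=\text{False}:
p \to r = \text{True} \to \text{False} = \text{False}
r \land u = \text{False} \land \text{False} = \text{False}
p \oplus u = \text{True} \oplus \text{False} = \text{True}
(r \land u) \oplus (p \oplus u) = \text{False} \oplus \text{True} = \text{True}
q \to ((r \land u) \oplus (p \oplus u)) = \text{False} \to \text{True} = \text{True}
(p \to r) \oplus (q \to ((r \land u) \oplus (p \oplus u))) = \text{False} \oplus \text{True} = \text{True}
s \to u = \text{True} \to \text{False} = \text{False}
(s \to u) \to r = \text{False} \to \text{False} = \text{True}
s \leftrightarrow r = \text{True} \leftrightarrow \text{False} = \text{False}
(s \leftrightarrow r) \leftrightarrow r = \text{False} \leftrightarrow \text{False} = \text{True}
\lnot ((s \leftrightarrow r) \leftrightarrow r) = \lnot \text{True} = \text{False}
((s \to u) \to r) \to \lnot ((s \leftrightarrow r) \leftrightarrow r) = \text{True} \to \text{False} = \text{False}
((p \to r) \oplus (q \to ((r \land u) \oplus (p \oplus u)))) \lor (((s \to u) \to r) \to \lnot ((s \leftrightarrow r) \leftrightarrow r)) = \text{True} \lor \text{False} = \text{True}
p \oplus r = \text{True} \oplus \text{False} = \text{True}
\lnot (p \oplus r) = \lnot \text{True} = \text{False}
\lnot (p \oplus r) \to r = \text{False} \to \text{False} = \text{True}
t \land (\lnot (p \oplus r) \to r) = \text{True} \land \text{True} = \text{True}
p \leftrightarrow (t \land (\lnot (p \oplus r) \to r)) = \text{True} \leftrightarrow \text{True} = \text{True}
q \land t = \text{False} \land \text{True} = \text{False}
(p \leftrightarrow (t \land (\lnot (p \oplus r) \to r))) \to (q \land t) = \text{True} \to \text{False} = \text{False}
(((p \to r) \oplus (q \to ((r \land u) \oplus (p \oplus u)))) \lor (((s \to u) \to r) \to \lnot ((s \leftrightarrow r) \leftrightarrow r))) \oplus ((p \leftrightarrow (t \land (\lnot (p \oplus r) \to r))) \to (q \land t)) = \text{True} \oplus \text{False} = \text{True}

\text{True}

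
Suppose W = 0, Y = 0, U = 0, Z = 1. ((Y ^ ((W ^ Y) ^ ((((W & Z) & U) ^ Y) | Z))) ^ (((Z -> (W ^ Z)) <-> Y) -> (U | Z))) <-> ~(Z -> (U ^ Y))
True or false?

W ^ Y = 0 ^ 0 = 0
W & Z = 0 & 1 = 0
(W & Z) & U = 0 & 0 = 0
((W & Z) & U) ^ Y = 0 ^ 0 = 0
(((W & Z) & U) ^ Y) | Z = 0 | 1 = 1
(W ^ Y) ^ ((((W & Z) & U) ^ Y) | Z) = 0 ^ 1 = 1
Y ^ ((W ^ Y) ^ ((((W & Z) & U) ^ Y) | Z)) = 0 ^ 1 = 1
W ^ Z = 0 ^ 1 = 1
Z -> (W ^ Z) = 1 -> 1 = 1
(Z -> (W ^ Z)) <-> Y = 1 <-> 0 = 0
U | Z = 0 | 1 = 1
((Z -> (W ^ Z)) <-> Y) -> (U | Z) = 0 -> 1 = 1
(Y ^ ((W ^ Y) ^ ((((W & Z) & U) ^ Y) | Z))) ^ (((Z -> (W ^ Z)) <-> Y) -> (U | Z)) = 1 ^ 1 = 0
U ^ Y = 0 ^ 0 = 0
Z -> (U ^ Y) = 1 -> 0 = 0
~(Z -> (U ^ Y)) = ~0 = 1
((Y ^ ((W ^ Y) ^ ((((W & Z) & U) ^ Y) | Z))) ^ (((Z -> (W ^ Z)) <-> Y) -> (U | Z))) <-> ~(Z -> (U ^ Y)) = 0 <-> 1 = 0

0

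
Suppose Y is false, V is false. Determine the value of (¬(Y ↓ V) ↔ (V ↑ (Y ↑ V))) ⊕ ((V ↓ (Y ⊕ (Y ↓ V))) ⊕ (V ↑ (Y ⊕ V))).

T

Substituting Y=F, V=F:
Y ↓ V = F ↓ F = T
¬(Y ↓ V) = ¬T = F
Y ↑ V = F ↑ F = T
V ↑ (Y ↑ V) = F ↑ T = T
¬(Y ↓ V) ↔ (V ↑ (Y ↑ V)) = F ↔ T = F
Y ↓ V = F ↓ F = T
Y ⊕ (Y ↓ V) = F ⊕ T = T
V ↓ (Y ⊕ (Y ↓ V)) = F ↓ T = F
Y ⊕ V = F ⊕ F = F
V ↑ (Y ⊕ V) = F ↑ F = T
(V ↓ (Y ⊕ (Y ↓ V))) ⊕ (V ↑ (Y ⊕ V)) = F ⊕ T = T
(¬(Y ↓ V) ↔ (V ↑ (Y ↑ V))) ⊕ ((V ↓ (Y ⊕ (Y ↓ V))) ⊕ (V ↑ (Y ⊕ V))) = F ⊕ T = T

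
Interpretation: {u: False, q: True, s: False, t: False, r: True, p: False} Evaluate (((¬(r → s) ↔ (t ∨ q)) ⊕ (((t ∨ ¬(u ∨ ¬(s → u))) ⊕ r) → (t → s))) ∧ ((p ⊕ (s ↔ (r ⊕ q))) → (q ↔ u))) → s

r → s = True → False = False
¬(r → s) = ¬False = True
t ∨ q = False ∨ True = True
¬(r → s) ↔ (t ∨ q) = True ↔ True = True
s → u = False → False = True
¬(s → u) = ¬True = False
u ∨ ¬(s → u) = False ∨ False = False
¬(u ∨ ¬(s → u)) = ¬False = True
t ∨ ¬(u ∨ ¬(s → u)) = False ∨ True = True
(t ∨ ¬(u ∨ ¬(s → u))) ⊕ r = True ⊕ True = False
t → s = False → False = True
((t ∨ ¬(u ∨ ¬(s → u))) ⊕ r) → (t → s) = False → True = True
(¬(r → s) ↔ (t ∨ q)) ⊕ (((t ∨ ¬(u ∨ ¬(s → u))) ⊕ r) → (t → s)) = True ⊕ True = False
r ⊕ q = True ⊕ True = False
s ↔ (r ⊕ q) = False ↔ False = True
p ⊕ (s ↔ (r ⊕ q)) = False ⊕ True = True
q ↔ u = True ↔ False = False
(p ⊕ (s ↔ (r ⊕ q))) → (q ↔ u) = True → False = False
((¬(r → s) ↔ (t ∨ q)) ⊕ (((t ∨ ¬(u ∨ ¬(s → u))) ⊕ r) → (t → s))) ∧ ((p ⊕ (s ↔ (r ⊕ q))) → (q ↔ u)) = False ∧ False = False
(((¬(r → s) ↔ (t ∨ q)) ⊕ (((t ∨ ¬(u ∨ ¬(s → u))) ⊕ r) → (t → s))) ∧ ((p ⊕ (s ↔ (r ⊕ q))) → (q ↔ u))) → s = False → False = True

True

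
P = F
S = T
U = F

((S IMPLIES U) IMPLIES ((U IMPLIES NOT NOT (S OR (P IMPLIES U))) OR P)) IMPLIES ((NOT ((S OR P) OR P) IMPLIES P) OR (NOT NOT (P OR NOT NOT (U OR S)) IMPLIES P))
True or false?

T

S IMPLIES U = T IMPLIES F = F
P IMPLIES U = F IMPLIES F = T
S OR (P IMPLIES U) = T OR T = T
NOT (S OR (P IMPLIES U)) = NOT T = F
NOT NOT (S OR (P IMPLIES U)) = NOT F = T
U IMPLIES NOT NOT (S OR (P IMPLIES U)) = F IMPLIES T = T
(U IMPLIES NOT NOT (S OR (P IMPLIES U))) OR P = T OR F = T
(S IMPLIES U) IMPLIES ((U IMPLIES NOT NOT (S OR (P IMPLIES U))) OR P) = F IMPLIES T = T
S OR P = T OR F = T
(S OR P) OR P = T OR F = T
NOT ((S OR P) OR P) = NOT T = F
NOT ((S OR P) OR P) IMPLIES P = F IMPLIES F = T
U OR S = F OR T = T
NOT (U OR S) = NOT T = F
NOT NOT (U OR S) = NOT F = T
P OR NOT NOT (U OR S) = F OR T = T
NOT (P OR NOT NOT (U OR S)) = NOT T = F
NOT NOT (P OR NOT NOT (U OR S)) = NOT F = T
NOT NOT (P OR NOT NOT (U OR S)) IMPLIES P = T IMPLIES F = F
(NOT ((S OR P) OR P) IMPLIES P) OR (NOT NOT (P OR NOT NOT (U OR S)) IMPLIES P) = T OR F = T
((S IMPLIES U) IMPLIES ((U IMPLIES NOT NOT (S OR (P IMPLIES U))) OR P)) IMPLIES ((NOT ((S OR P) OR P) IMPLIES P) OR (NOT NOT (P OR NOT NOT (U OR S)) IMPLIES P)) = T IMPLIES T = T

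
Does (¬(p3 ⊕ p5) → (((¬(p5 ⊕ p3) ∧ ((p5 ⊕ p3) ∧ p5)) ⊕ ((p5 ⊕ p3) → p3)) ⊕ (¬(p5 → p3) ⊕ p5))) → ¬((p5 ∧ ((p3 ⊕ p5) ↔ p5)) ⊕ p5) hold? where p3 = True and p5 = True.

p3 ⊕ p5 = True ⊕ True = False
¬(p3 ⊕ p5) = ¬False = True
p5 ⊕ p3 = True ⊕ True = False
¬(p5 ⊕ p3) = ¬False = True
p5 ⊕ p3 = True ⊕ True = False
(p5 ⊕ p3) ∧ p5 = False ∧ True = False
¬(p5 ⊕ p3) ∧ ((p5 ⊕ p3) ∧ p5) = True ∧ False = False
p5 ⊕ p3 = True ⊕ True = False
(p5 ⊕ p3) → p3 = False → True = True
(¬(p5 ⊕ p3) ∧ ((p5 ⊕ p3) ∧ p5)) ⊕ ((p5 ⊕ p3) → p3) = False ⊕ True = True
p5 → p3 = True → True = True
¬(p5 → p3) = ¬True = False
¬(p5 → p3) ⊕ p5 = False ⊕ True = True
((¬(p5 ⊕ p3) ∧ ((p5 ⊕ p3) ∧ p5)) ⊕ ((p5 ⊕ p3) → p3)) ⊕ (¬(p5 → p3) ⊕ p5) = True ⊕ True = False
¬(p3 ⊕ p5) → (((¬(p5 ⊕ p3) ∧ ((p5 ⊕ p3) ∧ p5)) ⊕ ((p5 ⊕ p3) → p3)) ⊕ (¬(p5 → p3) ⊕ p5)) = True → False = False
p3 ⊕ p5 = True ⊕ True = False
(p3 ⊕ p5) ↔ p5 = False ↔ True = False
p5 ∧ ((p3 ⊕ p5) ↔ p5) = True ∧ False = False
(p5 ∧ ((p3 ⊕ p5) ↔ p5)) ⊕ p5 = False ⊕ True = True
¬((p5 ∧ ((p3 ⊕ p5) ↔ p5)) ⊕ p5) = ¬True = False
(¬(p3 ⊕ p5) → (((¬(p5 ⊕ p3) ∧ ((p5 ⊕ p3) ∧ p5)) ⊕ ((p5 ⊕ p3) → p3)) ⊕ (¬(p5 → p3) ⊕ p5))) → ¬((p5 ∧ ((p3 ⊕ p5) ↔ p5)) ⊕ p5) = False → False = True

True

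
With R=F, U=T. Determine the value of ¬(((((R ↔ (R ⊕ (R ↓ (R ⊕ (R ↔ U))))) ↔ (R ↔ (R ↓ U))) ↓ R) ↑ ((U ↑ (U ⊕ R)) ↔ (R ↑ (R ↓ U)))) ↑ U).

Substituting R=F, U=T:
R ↔ U = F ↔ T = F
R ⊕ (R ↔ U) = F ⊕ F = F
R ↓ (R ⊕ (R ↔ U)) = F ↓ F = T
R ⊕ (R ↓ (R ⊕ (R ↔ U))) = F ⊕ T = T
R ↔ (R ⊕ (R ↓ (R ⊕ (R ↔ U)))) = F ↔ T = F
R ↓ U = F ↓ T = F
R ↔ (R ↓ U) = F ↔ F = T
(R ↔ (R ⊕ (R ↓ (R ⊕ (R ↔ U))))) ↔ (R ↔ (R ↓ U)) = F ↔ T = F
((R ↔ (R ⊕ (R ↓ (R ⊕ (R ↔ U))))) ↔ (R ↔ (R ↓ U))) ↓ R = F ↓ F = T
U ⊕ R = T ⊕ F = T
U ↑ (U ⊕ R) = T ↑ T = F
R ↓ U = F ↓ T = F
R ↑ (R ↓ U) = F ↑ F = T
(U ↑ (U ⊕ R)) ↔ (R ↑ (R ↓ U)) = F ↔ T = F
(((R ↔ (R ⊕ (R ↓ (R ⊕ (R ↔ U))))) ↔ (R ↔ (R ↓ U))) ↓ R) ↑ ((U ↑ (U ⊕ R)) ↔ (R ↑ (R ↓ U))) = T ↑ F = T
((((R ↔ (R ⊕ (R ↓ (R ⊕ (R ↔ U))))) ↔ (R ↔ (R ↓ U))) ↓ R) ↑ ((U ↑ (U ⊕ R)) ↔ (R ↑ (R ↓ U)))) ↑ U = T ↑ T = F
¬(((((R ↔ (R ⊕ (R ↓ (R ⊕ (R ↔ U))))) ↔ (R ↔ (R ↓ U))) ↓ R) ↑ ((U ↑ (U ⊕ R)) ↔ (R ↑ (R ↓ U)))) ↑ U) = ¬F = T

T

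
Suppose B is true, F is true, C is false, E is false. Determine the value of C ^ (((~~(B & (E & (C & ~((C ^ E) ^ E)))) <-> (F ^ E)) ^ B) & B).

Substituting B=1, F=1, C=0, E=0:
C ^ E = 0 ^ 0 = 0
(C ^ E) ^ E = 0 ^ 0 = 0
~((C ^ E) ^ E) = ~0 = 1
C & ~((C ^ E) ^ E) = 0 & 1 = 0
E & (C & ~((C ^ E) ^ E)) = 0 & 0 = 0
B & (E & (C & ~((C ^ E) ^ E))) = 1 & 0 = 0
~(B & (E & (C & ~((C ^ E) ^ E)))) = ~0 = 1
~~(B & (E & (C & ~((C ^ E) ^ E)))) = ~1 = 0
F ^ E = 1 ^ 0 = 1
~~(B & (E & (C & ~((C ^ E) ^ E)))) <-> (F ^ E) = 0 <-> 1 = 0
(~~(B & (E & (C & ~((C ^ E) ^ E)))) <-> (F ^ E)) ^ B = 0 ^ 1 = 1
((~~(B & (E & (C & ~((C ^ E) ^ E)))) <-> (F ^ E)) ^ B) & B = 1 & 1 = 1
C ^ (((~~(B & (E & (C & ~((C ^ E) ^ E)))) <-> (F ^ E)) ^ B) & B) = 0 ^ 1 = 1

1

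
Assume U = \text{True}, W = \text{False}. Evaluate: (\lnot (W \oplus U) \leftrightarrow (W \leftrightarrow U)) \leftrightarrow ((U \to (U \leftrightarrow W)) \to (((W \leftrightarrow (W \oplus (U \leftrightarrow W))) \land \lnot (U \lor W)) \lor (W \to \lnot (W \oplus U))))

W \oplus U = \text{False} \oplus \text{True} = \text{True}
\lnot (W \oplus U) = \lnot \text{True} = \text{False}
W \leftrightarrow U = \text{False} \leftrightarrow \text{True} = \text{False}
\lnot (W \oplus U) \leftrightarrow (W \leftrightarrow U) = \text{False} \leftrightarrow \text{False} = \text{True}
U \leftrightarrow W = \text{True} \leftrightarrow \text{False} = \text{False}
U \to (U \leftrightarrow W) = \text{True} \to \text{False} = \text{False}
U \leftrightarrow W = \text{True} \leftrightarrow \text{False} = \text{False}
W \oplus (U \leftrightarrow W) = \text{False} \oplus \text{False} = \text{False}
W \leftrightarrow (W \oplus (U \leftrightarrow W)) = \text{False} \leftrightarrow \text{False} = \text{True}
U \lor W = \text{True} \lor \text{False} = \text{True}
\lnot (U \lor W) = \lnot \text{True} = \text{False}
(W \leftrightarrow (W \oplus (U \leftrightarrow W))) \land \lnot (U \lor W) = \text{True} \land \text{False} = \text{False}
W \oplus U = \text{False} \oplus \text{True} = \text{True}
\lnot (W \oplus U) = \lnot \text{True} = \text{False}
W \to \lnot (W \oplus U) = \text{False} \to \text{False} = \text{True}
((W \leftrightarrow (W \oplus (U \leftrightarrow W))) \land \lnot (U \lor W)) \lor (W \to \lnot (W \oplus U)) = \text{False} \lor \text{True} = \text{True}
(U \to (U \leftrightarrow W)) \to (((W \leftrightarrow (W \oplus (U \leftrightarrow W))) \land \lnot (U \lor W)) \lor (W \to \lnot (W \oplus U))) = \text{False} \to \text{True} = \text{True}
(\lnot (W \oplus U) \leftrightarrow (W \leftrightarrow U)) \leftrightarrow ((U \to (U \leftrightarrow W)) \to (((W \leftrightarrow (W \oplus (U \leftrightarrow W))) \land \lnot (U \lor W)) \lor (W \to \lnot (W \oplus U)))) = \text{True} \leftrightarrow \text{True} = \text{True}

\text{True}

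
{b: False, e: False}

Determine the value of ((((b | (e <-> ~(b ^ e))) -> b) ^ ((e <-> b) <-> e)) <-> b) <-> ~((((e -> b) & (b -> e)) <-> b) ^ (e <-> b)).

True

b ^ e = False ^ False = False
~(b ^ e) = ~False = True
e <-> ~(b ^ e) = False <-> True = False
b | (e <-> ~(b ^ e)) = False | False = False
(b | (e <-> ~(b ^ e))) -> b = False -> False = True
e <-> b = False <-> False = True
(e <-> b) <-> e = True <-> False = False
((b | (e <-> ~(b ^ e))) -> b) ^ ((e <-> b) <-> e) = True ^ False = True
(((b | (e <-> ~(b ^ e))) -> b) ^ ((e <-> b) <-> e)) <-> b = True <-> False = False
e -> b = False -> False = True
b -> e = False -> False = True
(e -> b) & (b -> e) = True & True = True
((e -> b) & (b -> e)) <-> b = True <-> False = False
e <-> b = False <-> False = True
(((e -> b) & (b -> e)) <-> b) ^ (e <-> b) = False ^ True = True
~((((e -> b) & (b -> e)) <-> b) ^ (e <-> b)) = ~True = False
((((b | (e <-> ~(b ^ e))) -> b) ^ ((e <-> b) <-> e)) <-> b) <-> ~((((e -> b) & (b -> e)) <-> b) ^ (e <-> b)) = False <-> False = True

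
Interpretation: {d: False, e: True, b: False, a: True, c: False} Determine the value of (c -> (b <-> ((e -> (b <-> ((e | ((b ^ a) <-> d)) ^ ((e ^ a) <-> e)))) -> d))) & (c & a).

False

b ^ a = False ^ True = True
(b ^ a) <-> d = True <-> False = False
e | ((b ^ a) <-> d) = True | False = True
e ^ a = True ^ True = False
(e ^ a) <-> e = False <-> True = False
(e | ((b ^ a) <-> d)) ^ ((e ^ a) <-> e) = True ^ False = True
b <-> ((e | ((b ^ a) <-> d)) ^ ((e ^ a) <-> e)) = False <-> True = False
e -> (b <-> ((e | ((b ^ a) <-> d)) ^ ((e ^ a) <-> e))) = True -> False = False
(e -> (b <-> ((e | ((b ^ a) <-> d)) ^ ((e ^ a) <-> e)))) -> d = False -> False = True
b <-> ((e -> (b <-> ((e | ((b ^ a) <-> d)) ^ ((e ^ a) <-> e)))) -> d) = False <-> True = False
c -> (b <-> ((e -> (b <-> ((e | ((b ^ a) <-> d)) ^ ((e ^ a) <-> e)))) -> d)) = False -> False = True
c & a = False & True = False
(c -> (b <-> ((e -> (b <-> ((e | ((b ^ a) <-> d)) ^ ((e ^ a) <-> e)))) -> d))) & (c & a) = True & False = False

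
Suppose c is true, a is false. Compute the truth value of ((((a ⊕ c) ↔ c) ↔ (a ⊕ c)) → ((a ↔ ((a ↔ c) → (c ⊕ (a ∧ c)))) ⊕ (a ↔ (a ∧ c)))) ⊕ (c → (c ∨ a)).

False

Substituting c=True, a=False:
a ⊕ c = False ⊕ True = True
(a ⊕ c) ↔ c = True ↔ True = True
a ⊕ c = False ⊕ True = True
((a ⊕ c) ↔ c) ↔ (a ⊕ c) = True ↔ True = True
a ↔ c = False ↔ True = False
a ∧ c = False ∧ True = False
c ⊕ (a ∧ c) = True ⊕ False = True
(a ↔ c) → (c ⊕ (a ∧ c)) = False → True = True
a ↔ ((a ↔ c) → (c ⊕ (a ∧ c))) = False ↔ True = False
a ∧ c = False ∧ True = False
a ↔ (a ∧ c) = False ↔ False = True
(a ↔ ((a ↔ c) → (c ⊕ (a ∧ c)))) ⊕ (a ↔ (a ∧ c)) = False ⊕ True = True
(((a ⊕ c) ↔ c) ↔ (a ⊕ c)) → ((a ↔ ((a ↔ c) → (c ⊕ (a ∧ c)))) ⊕ (a ↔ (a ∧ c))) = True → True = True
c ∨ a = True ∨ False = True
c → (c ∨ a) = True → True = True
((((a ⊕ c) ↔ c) ↔ (a ⊕ c)) → ((a ↔ ((a ↔ c) → (c ⊕ (a ∧ c)))) ⊕ (a ↔ (a ∧ c)))) ⊕ (c → (c ∨ a)) = True ⊕ True = False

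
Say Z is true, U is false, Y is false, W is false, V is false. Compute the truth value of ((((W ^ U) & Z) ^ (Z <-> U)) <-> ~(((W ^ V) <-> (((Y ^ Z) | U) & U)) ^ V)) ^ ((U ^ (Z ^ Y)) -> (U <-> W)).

W ^ U = F ^ F = F
(W ^ U) & Z = F & T = F
Z <-> U = T <-> F = F
((W ^ U) & Z) ^ (Z <-> U) = F ^ F = F
W ^ V = F ^ F = F
Y ^ Z = F ^ T = T
(Y ^ Z) | U = T | F = T
((Y ^ Z) | U) & U = T & F = F
(W ^ V) <-> (((Y ^ Z) | U) & U) = F <-> F = T
((W ^ V) <-> (((Y ^ Z) | U) & U)) ^ V = T ^ F = T
~(((W ^ V) <-> (((Y ^ Z) | U) & U)) ^ V) = ~T = F
(((W ^ U) & Z) ^ (Z <-> U)) <-> ~(((W ^ V) <-> (((Y ^ Z) | U) & U)) ^ V) = F <-> F = T
Z ^ Y = T ^ F = T
U ^ (Z ^ Y) = F ^ T = T
U <-> W = F <-> F = T
(U ^ (Z ^ Y)) -> (U <-> W) = T -> T = T
((((W ^ U) & Z) ^ (Z <-> U)) <-> ~(((W ^ V) <-> (((Y ^ Z) | U) & U)) ^ V)) ^ ((U ^ (Z ^ Y)) -> (U <-> W)) = T ^ T = F

F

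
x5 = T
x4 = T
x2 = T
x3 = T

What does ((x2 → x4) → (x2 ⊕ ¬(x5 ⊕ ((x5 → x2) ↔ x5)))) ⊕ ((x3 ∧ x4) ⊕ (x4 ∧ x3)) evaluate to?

x2 → x4 = T → T = T
x5 → x2 = T → T = T
(x5 → x2) ↔ x5 = T ↔ T = T
x5 ⊕ ((x5 → x2) ↔ x5) = T ⊕ T = F
¬(x5 ⊕ ((x5 → x2) ↔ x5)) = ¬F = T
x2 ⊕ ¬(x5 ⊕ ((x5 → x2) ↔ x5)) = T ⊕ T = F
(x2 → x4) → (x2 ⊕ ¬(x5 ⊕ ((x5 → x2) ↔ x5))) = T → F = F
x3 ∧ x4 = T ∧ T = T
x4 ∧ x3 = T ∧ T = T
(x3 ∧ x4) ⊕ (x4 ∧ x3) = T ⊕ T = F
((x2 → x4) → (x2 ⊕ ¬(x5 ⊕ ((x5 → x2) ↔ x5)))) ⊕ ((x3 ∧ x4) ⊕ (x4 ∧ x3)) = F ⊕ F = F

F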